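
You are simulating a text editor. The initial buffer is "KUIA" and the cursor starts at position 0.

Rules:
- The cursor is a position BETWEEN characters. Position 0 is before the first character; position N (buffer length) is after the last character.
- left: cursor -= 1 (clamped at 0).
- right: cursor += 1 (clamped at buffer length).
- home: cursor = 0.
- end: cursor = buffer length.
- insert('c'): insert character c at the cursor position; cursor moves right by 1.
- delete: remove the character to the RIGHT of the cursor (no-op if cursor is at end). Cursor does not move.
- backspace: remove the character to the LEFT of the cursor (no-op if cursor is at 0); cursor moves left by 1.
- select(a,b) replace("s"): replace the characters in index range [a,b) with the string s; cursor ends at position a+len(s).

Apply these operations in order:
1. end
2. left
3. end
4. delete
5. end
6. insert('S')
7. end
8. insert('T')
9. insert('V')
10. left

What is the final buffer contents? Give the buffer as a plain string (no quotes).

After op 1 (end): buf='KUIA' cursor=4
After op 2 (left): buf='KUIA' cursor=3
After op 3 (end): buf='KUIA' cursor=4
After op 4 (delete): buf='KUIA' cursor=4
After op 5 (end): buf='KUIA' cursor=4
After op 6 (insert('S')): buf='KUIAS' cursor=5
After op 7 (end): buf='KUIAS' cursor=5
After op 8 (insert('T')): buf='KUIAST' cursor=6
After op 9 (insert('V')): buf='KUIASTV' cursor=7
After op 10 (left): buf='KUIASTV' cursor=6

Answer: KUIASTV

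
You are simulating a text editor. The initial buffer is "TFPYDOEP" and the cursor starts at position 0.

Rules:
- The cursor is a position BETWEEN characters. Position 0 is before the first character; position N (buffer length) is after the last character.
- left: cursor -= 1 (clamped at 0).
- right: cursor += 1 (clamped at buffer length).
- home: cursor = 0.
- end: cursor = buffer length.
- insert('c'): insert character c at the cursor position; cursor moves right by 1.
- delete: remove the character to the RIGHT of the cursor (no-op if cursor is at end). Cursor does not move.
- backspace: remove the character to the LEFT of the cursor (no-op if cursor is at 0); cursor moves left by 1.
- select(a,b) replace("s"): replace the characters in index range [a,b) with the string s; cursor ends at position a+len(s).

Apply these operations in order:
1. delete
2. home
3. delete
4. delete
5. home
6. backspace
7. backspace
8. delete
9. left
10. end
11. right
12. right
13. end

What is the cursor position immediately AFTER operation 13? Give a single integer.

After op 1 (delete): buf='FPYDOEP' cursor=0
After op 2 (home): buf='FPYDOEP' cursor=0
After op 3 (delete): buf='PYDOEP' cursor=0
After op 4 (delete): buf='YDOEP' cursor=0
After op 5 (home): buf='YDOEP' cursor=0
After op 6 (backspace): buf='YDOEP' cursor=0
After op 7 (backspace): buf='YDOEP' cursor=0
After op 8 (delete): buf='DOEP' cursor=0
After op 9 (left): buf='DOEP' cursor=0
After op 10 (end): buf='DOEP' cursor=4
After op 11 (right): buf='DOEP' cursor=4
After op 12 (right): buf='DOEP' cursor=4
After op 13 (end): buf='DOEP' cursor=4

Answer: 4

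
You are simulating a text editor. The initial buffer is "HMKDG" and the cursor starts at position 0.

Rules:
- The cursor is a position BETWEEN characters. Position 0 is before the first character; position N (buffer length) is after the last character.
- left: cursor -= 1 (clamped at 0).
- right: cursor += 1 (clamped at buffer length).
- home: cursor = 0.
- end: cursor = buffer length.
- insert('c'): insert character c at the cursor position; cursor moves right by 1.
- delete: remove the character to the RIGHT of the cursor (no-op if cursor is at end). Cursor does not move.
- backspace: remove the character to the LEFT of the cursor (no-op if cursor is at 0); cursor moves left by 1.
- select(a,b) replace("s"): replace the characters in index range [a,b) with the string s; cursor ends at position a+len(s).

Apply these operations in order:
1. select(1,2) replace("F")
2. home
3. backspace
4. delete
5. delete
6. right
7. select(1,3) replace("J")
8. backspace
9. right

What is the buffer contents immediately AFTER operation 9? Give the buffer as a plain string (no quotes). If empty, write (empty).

Answer: K

Derivation:
After op 1 (select(1,2) replace("F")): buf='HFKDG' cursor=2
After op 2 (home): buf='HFKDG' cursor=0
After op 3 (backspace): buf='HFKDG' cursor=0
After op 4 (delete): buf='FKDG' cursor=0
After op 5 (delete): buf='KDG' cursor=0
After op 6 (right): buf='KDG' cursor=1
After op 7 (select(1,3) replace("J")): buf='KJ' cursor=2
After op 8 (backspace): buf='K' cursor=1
After op 9 (right): buf='K' cursor=1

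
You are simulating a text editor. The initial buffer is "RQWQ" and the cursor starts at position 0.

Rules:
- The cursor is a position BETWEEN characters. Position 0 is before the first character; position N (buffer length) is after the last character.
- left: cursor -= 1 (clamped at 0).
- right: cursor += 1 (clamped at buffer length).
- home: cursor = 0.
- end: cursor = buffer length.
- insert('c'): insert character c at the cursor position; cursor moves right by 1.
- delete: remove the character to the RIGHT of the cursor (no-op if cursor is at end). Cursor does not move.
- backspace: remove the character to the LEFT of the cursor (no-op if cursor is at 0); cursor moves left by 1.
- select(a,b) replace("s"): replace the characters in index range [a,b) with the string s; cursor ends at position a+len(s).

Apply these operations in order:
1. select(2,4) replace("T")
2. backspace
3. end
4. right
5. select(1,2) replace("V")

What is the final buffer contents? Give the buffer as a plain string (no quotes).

After op 1 (select(2,4) replace("T")): buf='RQT' cursor=3
After op 2 (backspace): buf='RQ' cursor=2
After op 3 (end): buf='RQ' cursor=2
After op 4 (right): buf='RQ' cursor=2
After op 5 (select(1,2) replace("V")): buf='RV' cursor=2

Answer: RV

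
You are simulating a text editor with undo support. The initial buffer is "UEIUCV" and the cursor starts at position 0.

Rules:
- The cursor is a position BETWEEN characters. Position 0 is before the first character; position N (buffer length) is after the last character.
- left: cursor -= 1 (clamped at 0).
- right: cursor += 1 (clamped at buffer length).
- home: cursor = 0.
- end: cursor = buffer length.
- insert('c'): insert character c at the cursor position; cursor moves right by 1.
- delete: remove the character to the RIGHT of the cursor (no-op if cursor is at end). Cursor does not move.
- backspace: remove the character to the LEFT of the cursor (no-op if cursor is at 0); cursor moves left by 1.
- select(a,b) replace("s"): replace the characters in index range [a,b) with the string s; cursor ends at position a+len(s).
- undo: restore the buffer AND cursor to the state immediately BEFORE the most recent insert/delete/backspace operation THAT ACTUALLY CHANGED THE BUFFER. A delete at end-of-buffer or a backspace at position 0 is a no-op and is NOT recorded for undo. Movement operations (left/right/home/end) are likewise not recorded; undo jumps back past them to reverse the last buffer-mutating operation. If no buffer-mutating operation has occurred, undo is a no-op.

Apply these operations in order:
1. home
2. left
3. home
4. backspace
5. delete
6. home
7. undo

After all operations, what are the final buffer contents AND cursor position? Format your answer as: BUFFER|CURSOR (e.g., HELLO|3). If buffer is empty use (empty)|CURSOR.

After op 1 (home): buf='UEIUCV' cursor=0
After op 2 (left): buf='UEIUCV' cursor=0
After op 3 (home): buf='UEIUCV' cursor=0
After op 4 (backspace): buf='UEIUCV' cursor=0
After op 5 (delete): buf='EIUCV' cursor=0
After op 6 (home): buf='EIUCV' cursor=0
After op 7 (undo): buf='UEIUCV' cursor=0

Answer: UEIUCV|0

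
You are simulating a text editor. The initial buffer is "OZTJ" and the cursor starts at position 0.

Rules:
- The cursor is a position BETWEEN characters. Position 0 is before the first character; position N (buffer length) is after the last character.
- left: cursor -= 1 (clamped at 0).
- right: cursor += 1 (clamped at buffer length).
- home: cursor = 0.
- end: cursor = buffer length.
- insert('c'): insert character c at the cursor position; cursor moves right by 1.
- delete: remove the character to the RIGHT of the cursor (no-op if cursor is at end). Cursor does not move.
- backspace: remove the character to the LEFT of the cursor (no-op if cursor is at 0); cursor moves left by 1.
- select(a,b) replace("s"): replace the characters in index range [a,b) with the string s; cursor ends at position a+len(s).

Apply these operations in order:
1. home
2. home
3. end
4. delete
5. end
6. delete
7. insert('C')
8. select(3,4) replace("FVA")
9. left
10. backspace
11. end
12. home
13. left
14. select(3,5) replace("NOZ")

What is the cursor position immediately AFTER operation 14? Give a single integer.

Answer: 6

Derivation:
After op 1 (home): buf='OZTJ' cursor=0
After op 2 (home): buf='OZTJ' cursor=0
After op 3 (end): buf='OZTJ' cursor=4
After op 4 (delete): buf='OZTJ' cursor=4
After op 5 (end): buf='OZTJ' cursor=4
After op 6 (delete): buf='OZTJ' cursor=4
After op 7 (insert('C')): buf='OZTJC' cursor=5
After op 8 (select(3,4) replace("FVA")): buf='OZTFVAC' cursor=6
After op 9 (left): buf='OZTFVAC' cursor=5
After op 10 (backspace): buf='OZTFAC' cursor=4
After op 11 (end): buf='OZTFAC' cursor=6
After op 12 (home): buf='OZTFAC' cursor=0
After op 13 (left): buf='OZTFAC' cursor=0
After op 14 (select(3,5) replace("NOZ")): buf='OZTNOZC' cursor=6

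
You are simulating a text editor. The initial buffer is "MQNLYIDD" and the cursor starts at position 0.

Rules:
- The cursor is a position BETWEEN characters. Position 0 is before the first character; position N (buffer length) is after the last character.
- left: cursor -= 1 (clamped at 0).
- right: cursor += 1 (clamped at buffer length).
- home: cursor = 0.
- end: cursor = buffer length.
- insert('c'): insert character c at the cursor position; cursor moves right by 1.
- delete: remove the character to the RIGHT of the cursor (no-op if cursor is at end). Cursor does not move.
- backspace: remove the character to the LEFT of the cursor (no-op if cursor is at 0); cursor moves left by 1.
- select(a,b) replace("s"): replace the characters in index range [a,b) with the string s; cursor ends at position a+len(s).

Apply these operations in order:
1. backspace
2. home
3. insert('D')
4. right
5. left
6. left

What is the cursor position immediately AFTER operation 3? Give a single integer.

After op 1 (backspace): buf='MQNLYIDD' cursor=0
After op 2 (home): buf='MQNLYIDD' cursor=0
After op 3 (insert('D')): buf='DMQNLYIDD' cursor=1

Answer: 1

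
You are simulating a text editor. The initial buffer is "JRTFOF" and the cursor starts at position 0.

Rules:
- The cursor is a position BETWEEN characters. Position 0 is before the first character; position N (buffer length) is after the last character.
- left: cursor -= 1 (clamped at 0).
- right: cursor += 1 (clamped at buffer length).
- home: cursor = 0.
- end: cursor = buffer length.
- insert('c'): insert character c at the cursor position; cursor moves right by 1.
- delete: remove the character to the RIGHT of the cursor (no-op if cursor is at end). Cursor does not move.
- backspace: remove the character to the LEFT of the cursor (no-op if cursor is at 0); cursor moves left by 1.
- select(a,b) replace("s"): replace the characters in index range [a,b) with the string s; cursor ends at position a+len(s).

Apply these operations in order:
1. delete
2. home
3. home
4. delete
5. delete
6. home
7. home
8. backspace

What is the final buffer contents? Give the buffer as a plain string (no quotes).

After op 1 (delete): buf='RTFOF' cursor=0
After op 2 (home): buf='RTFOF' cursor=0
After op 3 (home): buf='RTFOF' cursor=0
After op 4 (delete): buf='TFOF' cursor=0
After op 5 (delete): buf='FOF' cursor=0
After op 6 (home): buf='FOF' cursor=0
After op 7 (home): buf='FOF' cursor=0
After op 8 (backspace): buf='FOF' cursor=0

Answer: FOF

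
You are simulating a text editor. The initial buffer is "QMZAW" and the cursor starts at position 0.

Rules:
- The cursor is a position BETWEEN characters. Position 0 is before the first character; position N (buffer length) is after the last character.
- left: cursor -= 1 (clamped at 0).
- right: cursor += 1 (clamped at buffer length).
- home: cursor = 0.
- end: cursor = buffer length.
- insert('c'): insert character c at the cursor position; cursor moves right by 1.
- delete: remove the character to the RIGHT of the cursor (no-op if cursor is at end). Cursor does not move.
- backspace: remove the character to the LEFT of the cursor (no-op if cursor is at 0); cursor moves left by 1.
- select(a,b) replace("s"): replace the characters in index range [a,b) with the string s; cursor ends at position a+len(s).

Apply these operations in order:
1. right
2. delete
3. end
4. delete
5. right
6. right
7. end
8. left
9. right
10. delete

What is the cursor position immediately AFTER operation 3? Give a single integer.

Answer: 4

Derivation:
After op 1 (right): buf='QMZAW' cursor=1
After op 2 (delete): buf='QZAW' cursor=1
After op 3 (end): buf='QZAW' cursor=4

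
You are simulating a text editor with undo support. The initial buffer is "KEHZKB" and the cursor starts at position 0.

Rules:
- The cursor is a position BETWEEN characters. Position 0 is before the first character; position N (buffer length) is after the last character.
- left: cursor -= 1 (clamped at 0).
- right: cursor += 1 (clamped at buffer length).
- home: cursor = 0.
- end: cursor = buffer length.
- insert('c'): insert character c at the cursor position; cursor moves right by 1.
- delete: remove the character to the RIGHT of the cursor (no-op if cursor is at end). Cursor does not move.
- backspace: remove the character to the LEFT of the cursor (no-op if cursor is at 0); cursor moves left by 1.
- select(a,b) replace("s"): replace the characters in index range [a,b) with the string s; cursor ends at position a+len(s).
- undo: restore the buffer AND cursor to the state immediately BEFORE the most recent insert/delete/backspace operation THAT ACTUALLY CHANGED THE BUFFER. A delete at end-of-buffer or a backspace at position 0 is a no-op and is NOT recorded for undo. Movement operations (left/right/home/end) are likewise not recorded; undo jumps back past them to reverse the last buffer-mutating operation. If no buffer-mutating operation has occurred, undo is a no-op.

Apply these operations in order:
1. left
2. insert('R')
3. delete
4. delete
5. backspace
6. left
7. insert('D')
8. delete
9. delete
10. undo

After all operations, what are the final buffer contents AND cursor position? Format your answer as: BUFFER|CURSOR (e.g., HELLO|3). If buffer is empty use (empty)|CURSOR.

Answer: DZKB|1

Derivation:
After op 1 (left): buf='KEHZKB' cursor=0
After op 2 (insert('R')): buf='RKEHZKB' cursor=1
After op 3 (delete): buf='REHZKB' cursor=1
After op 4 (delete): buf='RHZKB' cursor=1
After op 5 (backspace): buf='HZKB' cursor=0
After op 6 (left): buf='HZKB' cursor=0
After op 7 (insert('D')): buf='DHZKB' cursor=1
After op 8 (delete): buf='DZKB' cursor=1
After op 9 (delete): buf='DKB' cursor=1
After op 10 (undo): buf='DZKB' cursor=1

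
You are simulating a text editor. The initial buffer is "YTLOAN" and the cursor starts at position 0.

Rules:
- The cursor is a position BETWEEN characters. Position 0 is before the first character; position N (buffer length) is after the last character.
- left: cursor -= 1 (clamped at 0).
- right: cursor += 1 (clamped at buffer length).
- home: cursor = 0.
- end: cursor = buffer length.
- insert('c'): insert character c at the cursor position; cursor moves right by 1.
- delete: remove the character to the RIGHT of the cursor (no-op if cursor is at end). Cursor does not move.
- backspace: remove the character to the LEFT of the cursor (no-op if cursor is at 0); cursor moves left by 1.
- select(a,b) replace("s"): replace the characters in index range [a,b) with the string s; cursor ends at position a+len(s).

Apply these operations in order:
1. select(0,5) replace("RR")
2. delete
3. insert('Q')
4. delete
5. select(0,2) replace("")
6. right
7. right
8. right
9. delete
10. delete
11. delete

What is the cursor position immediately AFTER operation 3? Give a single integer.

After op 1 (select(0,5) replace("RR")): buf='RRN' cursor=2
After op 2 (delete): buf='RR' cursor=2
After op 3 (insert('Q')): buf='RRQ' cursor=3

Answer: 3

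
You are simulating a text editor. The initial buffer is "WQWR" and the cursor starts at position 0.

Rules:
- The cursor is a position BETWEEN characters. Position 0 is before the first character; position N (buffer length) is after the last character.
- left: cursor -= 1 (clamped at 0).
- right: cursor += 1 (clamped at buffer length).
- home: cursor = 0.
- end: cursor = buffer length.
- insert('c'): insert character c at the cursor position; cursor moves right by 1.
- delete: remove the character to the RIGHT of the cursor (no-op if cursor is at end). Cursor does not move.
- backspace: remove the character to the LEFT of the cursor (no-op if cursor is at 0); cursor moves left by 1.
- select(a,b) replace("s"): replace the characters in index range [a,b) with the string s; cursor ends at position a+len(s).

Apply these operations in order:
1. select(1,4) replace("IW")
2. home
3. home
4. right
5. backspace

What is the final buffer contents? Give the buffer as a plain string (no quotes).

After op 1 (select(1,4) replace("IW")): buf='WIW' cursor=3
After op 2 (home): buf='WIW' cursor=0
After op 3 (home): buf='WIW' cursor=0
After op 4 (right): buf='WIW' cursor=1
After op 5 (backspace): buf='IW' cursor=0

Answer: IW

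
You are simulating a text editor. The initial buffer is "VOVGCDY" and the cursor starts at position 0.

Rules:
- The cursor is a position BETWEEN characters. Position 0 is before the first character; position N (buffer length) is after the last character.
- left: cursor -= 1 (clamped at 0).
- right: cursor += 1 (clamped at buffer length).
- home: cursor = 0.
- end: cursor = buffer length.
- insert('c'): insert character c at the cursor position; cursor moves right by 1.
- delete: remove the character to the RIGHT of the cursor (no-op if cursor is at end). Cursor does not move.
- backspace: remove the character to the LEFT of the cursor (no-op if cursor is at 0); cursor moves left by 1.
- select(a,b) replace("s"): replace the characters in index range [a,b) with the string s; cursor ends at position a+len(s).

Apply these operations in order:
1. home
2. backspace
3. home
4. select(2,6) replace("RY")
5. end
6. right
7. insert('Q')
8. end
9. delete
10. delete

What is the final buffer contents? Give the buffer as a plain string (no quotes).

Answer: VORYYQ

Derivation:
After op 1 (home): buf='VOVGCDY' cursor=0
After op 2 (backspace): buf='VOVGCDY' cursor=0
After op 3 (home): buf='VOVGCDY' cursor=0
After op 4 (select(2,6) replace("RY")): buf='VORYY' cursor=4
After op 5 (end): buf='VORYY' cursor=5
After op 6 (right): buf='VORYY' cursor=5
After op 7 (insert('Q')): buf='VORYYQ' cursor=6
After op 8 (end): buf='VORYYQ' cursor=6
After op 9 (delete): buf='VORYYQ' cursor=6
After op 10 (delete): buf='VORYYQ' cursor=6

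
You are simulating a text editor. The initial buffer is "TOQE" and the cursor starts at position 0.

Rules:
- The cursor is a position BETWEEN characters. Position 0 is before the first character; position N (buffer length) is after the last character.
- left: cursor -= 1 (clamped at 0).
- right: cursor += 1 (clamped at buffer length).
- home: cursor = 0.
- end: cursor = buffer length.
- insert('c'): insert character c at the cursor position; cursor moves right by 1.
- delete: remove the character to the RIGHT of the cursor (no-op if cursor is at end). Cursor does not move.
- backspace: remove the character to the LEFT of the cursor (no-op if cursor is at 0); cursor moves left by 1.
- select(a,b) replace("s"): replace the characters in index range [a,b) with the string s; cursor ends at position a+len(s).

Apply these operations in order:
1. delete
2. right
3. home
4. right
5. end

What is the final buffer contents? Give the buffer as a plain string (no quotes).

Answer: OQE

Derivation:
After op 1 (delete): buf='OQE' cursor=0
After op 2 (right): buf='OQE' cursor=1
After op 3 (home): buf='OQE' cursor=0
After op 4 (right): buf='OQE' cursor=1
After op 5 (end): buf='OQE' cursor=3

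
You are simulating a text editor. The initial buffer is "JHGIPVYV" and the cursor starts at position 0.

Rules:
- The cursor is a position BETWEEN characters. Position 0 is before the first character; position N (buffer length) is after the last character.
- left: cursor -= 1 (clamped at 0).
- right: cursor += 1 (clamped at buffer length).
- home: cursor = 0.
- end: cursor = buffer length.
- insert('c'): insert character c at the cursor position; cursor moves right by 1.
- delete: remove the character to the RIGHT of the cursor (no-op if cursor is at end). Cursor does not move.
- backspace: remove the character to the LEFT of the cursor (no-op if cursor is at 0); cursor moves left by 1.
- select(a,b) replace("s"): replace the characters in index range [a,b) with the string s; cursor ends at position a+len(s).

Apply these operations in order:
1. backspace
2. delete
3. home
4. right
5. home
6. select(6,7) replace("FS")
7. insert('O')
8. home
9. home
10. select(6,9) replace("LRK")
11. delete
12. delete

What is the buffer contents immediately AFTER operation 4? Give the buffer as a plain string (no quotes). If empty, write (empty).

After op 1 (backspace): buf='JHGIPVYV' cursor=0
After op 2 (delete): buf='HGIPVYV' cursor=0
After op 3 (home): buf='HGIPVYV' cursor=0
After op 4 (right): buf='HGIPVYV' cursor=1

Answer: HGIPVYV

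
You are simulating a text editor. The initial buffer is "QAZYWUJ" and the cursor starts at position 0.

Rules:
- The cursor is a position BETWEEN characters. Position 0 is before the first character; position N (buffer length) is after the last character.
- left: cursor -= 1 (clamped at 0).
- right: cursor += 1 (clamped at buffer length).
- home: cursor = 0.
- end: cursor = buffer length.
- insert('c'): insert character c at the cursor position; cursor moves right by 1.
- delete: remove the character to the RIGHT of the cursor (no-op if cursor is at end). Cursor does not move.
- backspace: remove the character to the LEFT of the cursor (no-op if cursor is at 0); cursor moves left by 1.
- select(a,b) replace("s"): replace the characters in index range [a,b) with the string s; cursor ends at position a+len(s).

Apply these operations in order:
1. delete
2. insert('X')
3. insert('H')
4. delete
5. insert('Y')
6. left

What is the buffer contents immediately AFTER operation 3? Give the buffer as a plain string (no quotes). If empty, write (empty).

Answer: XHAZYWUJ

Derivation:
After op 1 (delete): buf='AZYWUJ' cursor=0
After op 2 (insert('X')): buf='XAZYWUJ' cursor=1
After op 3 (insert('H')): buf='XHAZYWUJ' cursor=2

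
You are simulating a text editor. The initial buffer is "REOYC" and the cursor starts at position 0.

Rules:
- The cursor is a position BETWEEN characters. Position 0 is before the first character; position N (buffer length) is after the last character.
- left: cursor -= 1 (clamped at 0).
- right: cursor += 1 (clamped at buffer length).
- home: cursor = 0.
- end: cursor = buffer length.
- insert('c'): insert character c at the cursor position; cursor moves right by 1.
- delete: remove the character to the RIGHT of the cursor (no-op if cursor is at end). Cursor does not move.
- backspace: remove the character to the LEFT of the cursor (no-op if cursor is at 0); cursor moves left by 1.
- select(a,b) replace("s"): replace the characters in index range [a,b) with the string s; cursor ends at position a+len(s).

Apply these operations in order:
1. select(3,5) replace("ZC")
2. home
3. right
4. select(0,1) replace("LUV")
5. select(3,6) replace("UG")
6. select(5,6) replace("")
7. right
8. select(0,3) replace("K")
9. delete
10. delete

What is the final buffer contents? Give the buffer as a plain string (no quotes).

After op 1 (select(3,5) replace("ZC")): buf='REOZC' cursor=5
After op 2 (home): buf='REOZC' cursor=0
After op 3 (right): buf='REOZC' cursor=1
After op 4 (select(0,1) replace("LUV")): buf='LUVEOZC' cursor=3
After op 5 (select(3,6) replace("UG")): buf='LUVUGC' cursor=5
After op 6 (select(5,6) replace("")): buf='LUVUG' cursor=5
After op 7 (right): buf='LUVUG' cursor=5
After op 8 (select(0,3) replace("K")): buf='KUG' cursor=1
After op 9 (delete): buf='KG' cursor=1
After op 10 (delete): buf='K' cursor=1

Answer: K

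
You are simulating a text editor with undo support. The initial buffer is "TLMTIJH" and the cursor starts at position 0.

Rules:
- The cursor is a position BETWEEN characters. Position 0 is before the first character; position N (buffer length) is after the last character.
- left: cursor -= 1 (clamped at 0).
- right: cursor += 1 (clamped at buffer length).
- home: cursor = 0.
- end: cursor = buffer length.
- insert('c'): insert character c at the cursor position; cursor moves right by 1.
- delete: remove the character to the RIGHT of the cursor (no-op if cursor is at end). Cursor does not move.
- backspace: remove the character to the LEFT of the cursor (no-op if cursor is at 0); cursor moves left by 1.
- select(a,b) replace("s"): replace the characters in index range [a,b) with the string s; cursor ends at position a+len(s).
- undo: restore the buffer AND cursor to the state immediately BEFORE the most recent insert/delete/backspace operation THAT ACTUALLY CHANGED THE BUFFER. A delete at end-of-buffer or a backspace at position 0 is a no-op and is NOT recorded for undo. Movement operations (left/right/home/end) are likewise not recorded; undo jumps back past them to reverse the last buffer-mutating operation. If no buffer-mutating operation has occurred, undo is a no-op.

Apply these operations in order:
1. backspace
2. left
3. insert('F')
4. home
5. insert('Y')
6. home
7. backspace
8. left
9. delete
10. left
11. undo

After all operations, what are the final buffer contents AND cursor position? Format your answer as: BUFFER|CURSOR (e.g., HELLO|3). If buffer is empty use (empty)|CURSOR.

Answer: YFTLMTIJH|0

Derivation:
After op 1 (backspace): buf='TLMTIJH' cursor=0
After op 2 (left): buf='TLMTIJH' cursor=0
After op 3 (insert('F')): buf='FTLMTIJH' cursor=1
After op 4 (home): buf='FTLMTIJH' cursor=0
After op 5 (insert('Y')): buf='YFTLMTIJH' cursor=1
After op 6 (home): buf='YFTLMTIJH' cursor=0
After op 7 (backspace): buf='YFTLMTIJH' cursor=0
After op 8 (left): buf='YFTLMTIJH' cursor=0
After op 9 (delete): buf='FTLMTIJH' cursor=0
After op 10 (left): buf='FTLMTIJH' cursor=0
After op 11 (undo): buf='YFTLMTIJH' cursor=0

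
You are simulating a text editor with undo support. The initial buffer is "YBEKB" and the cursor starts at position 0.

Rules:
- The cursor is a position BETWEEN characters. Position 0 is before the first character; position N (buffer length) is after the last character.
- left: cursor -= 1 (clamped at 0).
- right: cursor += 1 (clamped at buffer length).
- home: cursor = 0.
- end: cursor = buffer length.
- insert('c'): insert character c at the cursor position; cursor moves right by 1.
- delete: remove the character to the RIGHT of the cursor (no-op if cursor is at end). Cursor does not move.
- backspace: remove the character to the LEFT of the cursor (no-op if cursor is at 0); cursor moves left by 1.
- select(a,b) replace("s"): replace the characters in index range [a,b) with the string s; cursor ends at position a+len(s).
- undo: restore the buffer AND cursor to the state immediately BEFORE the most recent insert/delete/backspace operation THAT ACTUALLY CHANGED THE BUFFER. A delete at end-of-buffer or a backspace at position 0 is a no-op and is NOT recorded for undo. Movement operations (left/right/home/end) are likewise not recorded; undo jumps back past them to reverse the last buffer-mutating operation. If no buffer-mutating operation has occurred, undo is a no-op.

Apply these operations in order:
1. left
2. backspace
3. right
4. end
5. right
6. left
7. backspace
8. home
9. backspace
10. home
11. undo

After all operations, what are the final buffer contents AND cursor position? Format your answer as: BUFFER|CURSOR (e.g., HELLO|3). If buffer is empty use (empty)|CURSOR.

After op 1 (left): buf='YBEKB' cursor=0
After op 2 (backspace): buf='YBEKB' cursor=0
After op 3 (right): buf='YBEKB' cursor=1
After op 4 (end): buf='YBEKB' cursor=5
After op 5 (right): buf='YBEKB' cursor=5
After op 6 (left): buf='YBEKB' cursor=4
After op 7 (backspace): buf='YBEB' cursor=3
After op 8 (home): buf='YBEB' cursor=0
After op 9 (backspace): buf='YBEB' cursor=0
After op 10 (home): buf='YBEB' cursor=0
After op 11 (undo): buf='YBEKB' cursor=4

Answer: YBEKB|4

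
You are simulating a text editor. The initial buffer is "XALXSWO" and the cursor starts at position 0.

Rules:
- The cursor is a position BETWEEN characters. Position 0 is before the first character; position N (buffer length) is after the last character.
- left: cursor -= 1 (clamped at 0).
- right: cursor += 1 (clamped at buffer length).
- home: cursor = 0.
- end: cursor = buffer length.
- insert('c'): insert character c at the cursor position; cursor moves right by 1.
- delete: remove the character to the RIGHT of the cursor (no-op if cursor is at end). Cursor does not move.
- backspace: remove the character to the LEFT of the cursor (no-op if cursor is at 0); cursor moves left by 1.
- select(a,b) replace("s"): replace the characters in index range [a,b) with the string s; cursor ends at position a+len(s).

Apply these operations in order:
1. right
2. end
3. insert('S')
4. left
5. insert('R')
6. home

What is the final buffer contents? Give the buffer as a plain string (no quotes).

After op 1 (right): buf='XALXSWO' cursor=1
After op 2 (end): buf='XALXSWO' cursor=7
After op 3 (insert('S')): buf='XALXSWOS' cursor=8
After op 4 (left): buf='XALXSWOS' cursor=7
After op 5 (insert('R')): buf='XALXSWORS' cursor=8
After op 6 (home): buf='XALXSWORS' cursor=0

Answer: XALXSWORS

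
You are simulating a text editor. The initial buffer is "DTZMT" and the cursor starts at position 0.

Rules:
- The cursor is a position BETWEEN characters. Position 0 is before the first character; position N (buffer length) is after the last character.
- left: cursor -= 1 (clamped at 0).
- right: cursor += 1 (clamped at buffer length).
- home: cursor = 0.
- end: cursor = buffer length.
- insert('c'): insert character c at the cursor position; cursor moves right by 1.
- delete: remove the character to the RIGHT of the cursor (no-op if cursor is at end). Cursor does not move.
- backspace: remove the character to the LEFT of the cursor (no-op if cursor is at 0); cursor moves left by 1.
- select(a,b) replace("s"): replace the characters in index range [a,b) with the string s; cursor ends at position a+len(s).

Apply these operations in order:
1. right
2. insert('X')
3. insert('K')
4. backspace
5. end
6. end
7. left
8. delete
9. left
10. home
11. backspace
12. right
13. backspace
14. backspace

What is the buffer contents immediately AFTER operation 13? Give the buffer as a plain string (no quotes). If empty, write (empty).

Answer: XTZM

Derivation:
After op 1 (right): buf='DTZMT' cursor=1
After op 2 (insert('X')): buf='DXTZMT' cursor=2
After op 3 (insert('K')): buf='DXKTZMT' cursor=3
After op 4 (backspace): buf='DXTZMT' cursor=2
After op 5 (end): buf='DXTZMT' cursor=6
After op 6 (end): buf='DXTZMT' cursor=6
After op 7 (left): buf='DXTZMT' cursor=5
After op 8 (delete): buf='DXTZM' cursor=5
After op 9 (left): buf='DXTZM' cursor=4
After op 10 (home): buf='DXTZM' cursor=0
After op 11 (backspace): buf='DXTZM' cursor=0
After op 12 (right): buf='DXTZM' cursor=1
After op 13 (backspace): buf='XTZM' cursor=0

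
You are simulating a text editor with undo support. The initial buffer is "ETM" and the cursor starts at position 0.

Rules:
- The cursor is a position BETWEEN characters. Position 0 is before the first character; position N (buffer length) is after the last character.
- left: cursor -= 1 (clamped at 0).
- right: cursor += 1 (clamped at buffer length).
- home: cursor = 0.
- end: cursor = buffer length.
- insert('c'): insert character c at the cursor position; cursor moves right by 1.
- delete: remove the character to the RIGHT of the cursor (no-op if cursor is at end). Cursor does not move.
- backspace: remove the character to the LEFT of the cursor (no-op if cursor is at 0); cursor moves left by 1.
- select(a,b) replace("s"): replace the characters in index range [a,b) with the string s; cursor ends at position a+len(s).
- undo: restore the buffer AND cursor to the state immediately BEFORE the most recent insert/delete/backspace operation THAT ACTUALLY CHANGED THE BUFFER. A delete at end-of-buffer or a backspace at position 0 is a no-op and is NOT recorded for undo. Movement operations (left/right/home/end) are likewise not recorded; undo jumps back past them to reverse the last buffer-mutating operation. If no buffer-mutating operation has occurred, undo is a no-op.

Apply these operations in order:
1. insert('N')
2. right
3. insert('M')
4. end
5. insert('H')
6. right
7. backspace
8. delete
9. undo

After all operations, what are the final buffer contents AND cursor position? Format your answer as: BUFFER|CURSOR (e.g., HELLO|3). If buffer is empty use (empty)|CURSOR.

After op 1 (insert('N')): buf='NETM' cursor=1
After op 2 (right): buf='NETM' cursor=2
After op 3 (insert('M')): buf='NEMTM' cursor=3
After op 4 (end): buf='NEMTM' cursor=5
After op 5 (insert('H')): buf='NEMTMH' cursor=6
After op 6 (right): buf='NEMTMH' cursor=6
After op 7 (backspace): buf='NEMTM' cursor=5
After op 8 (delete): buf='NEMTM' cursor=5
After op 9 (undo): buf='NEMTMH' cursor=6

Answer: NEMTMH|6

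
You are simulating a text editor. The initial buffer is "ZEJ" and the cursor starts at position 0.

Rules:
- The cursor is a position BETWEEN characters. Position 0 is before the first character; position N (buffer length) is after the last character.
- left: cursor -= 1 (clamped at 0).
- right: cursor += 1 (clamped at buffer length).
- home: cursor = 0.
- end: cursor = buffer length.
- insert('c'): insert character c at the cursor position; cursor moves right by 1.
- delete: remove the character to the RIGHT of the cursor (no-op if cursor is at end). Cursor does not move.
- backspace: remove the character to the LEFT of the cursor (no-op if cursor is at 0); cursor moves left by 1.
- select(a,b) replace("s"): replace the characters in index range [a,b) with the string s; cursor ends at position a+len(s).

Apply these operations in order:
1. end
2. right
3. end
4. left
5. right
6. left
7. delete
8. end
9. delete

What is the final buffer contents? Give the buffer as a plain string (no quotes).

Answer: ZE

Derivation:
After op 1 (end): buf='ZEJ' cursor=3
After op 2 (right): buf='ZEJ' cursor=3
After op 3 (end): buf='ZEJ' cursor=3
After op 4 (left): buf='ZEJ' cursor=2
After op 5 (right): buf='ZEJ' cursor=3
After op 6 (left): buf='ZEJ' cursor=2
After op 7 (delete): buf='ZE' cursor=2
After op 8 (end): buf='ZE' cursor=2
After op 9 (delete): buf='ZE' cursor=2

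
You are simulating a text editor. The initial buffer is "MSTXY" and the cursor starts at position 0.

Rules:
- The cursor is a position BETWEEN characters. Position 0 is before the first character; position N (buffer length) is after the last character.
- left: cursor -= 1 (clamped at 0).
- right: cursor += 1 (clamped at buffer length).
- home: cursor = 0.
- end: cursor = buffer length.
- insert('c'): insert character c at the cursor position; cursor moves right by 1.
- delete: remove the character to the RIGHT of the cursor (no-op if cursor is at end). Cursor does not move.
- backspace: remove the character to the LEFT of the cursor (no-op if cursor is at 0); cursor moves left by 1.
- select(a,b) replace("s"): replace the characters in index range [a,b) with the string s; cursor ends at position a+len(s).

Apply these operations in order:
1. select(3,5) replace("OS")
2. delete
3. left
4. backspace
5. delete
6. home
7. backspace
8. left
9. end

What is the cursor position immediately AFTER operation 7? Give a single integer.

Answer: 0

Derivation:
After op 1 (select(3,5) replace("OS")): buf='MSTOS' cursor=5
After op 2 (delete): buf='MSTOS' cursor=5
After op 3 (left): buf='MSTOS' cursor=4
After op 4 (backspace): buf='MSTS' cursor=3
After op 5 (delete): buf='MST' cursor=3
After op 6 (home): buf='MST' cursor=0
After op 7 (backspace): buf='MST' cursor=0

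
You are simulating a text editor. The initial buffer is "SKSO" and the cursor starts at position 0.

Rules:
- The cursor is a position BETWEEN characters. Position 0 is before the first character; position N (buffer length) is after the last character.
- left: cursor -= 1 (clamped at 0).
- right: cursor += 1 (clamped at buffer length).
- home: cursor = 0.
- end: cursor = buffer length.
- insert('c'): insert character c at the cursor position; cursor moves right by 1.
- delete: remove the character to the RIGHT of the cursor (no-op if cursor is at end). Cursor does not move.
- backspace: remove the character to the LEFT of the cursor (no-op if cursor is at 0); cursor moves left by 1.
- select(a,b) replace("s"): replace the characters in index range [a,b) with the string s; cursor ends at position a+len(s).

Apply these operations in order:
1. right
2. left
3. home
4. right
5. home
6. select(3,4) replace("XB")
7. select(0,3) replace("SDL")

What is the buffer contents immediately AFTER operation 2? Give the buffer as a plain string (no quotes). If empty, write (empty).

Answer: SKSO

Derivation:
After op 1 (right): buf='SKSO' cursor=1
After op 2 (left): buf='SKSO' cursor=0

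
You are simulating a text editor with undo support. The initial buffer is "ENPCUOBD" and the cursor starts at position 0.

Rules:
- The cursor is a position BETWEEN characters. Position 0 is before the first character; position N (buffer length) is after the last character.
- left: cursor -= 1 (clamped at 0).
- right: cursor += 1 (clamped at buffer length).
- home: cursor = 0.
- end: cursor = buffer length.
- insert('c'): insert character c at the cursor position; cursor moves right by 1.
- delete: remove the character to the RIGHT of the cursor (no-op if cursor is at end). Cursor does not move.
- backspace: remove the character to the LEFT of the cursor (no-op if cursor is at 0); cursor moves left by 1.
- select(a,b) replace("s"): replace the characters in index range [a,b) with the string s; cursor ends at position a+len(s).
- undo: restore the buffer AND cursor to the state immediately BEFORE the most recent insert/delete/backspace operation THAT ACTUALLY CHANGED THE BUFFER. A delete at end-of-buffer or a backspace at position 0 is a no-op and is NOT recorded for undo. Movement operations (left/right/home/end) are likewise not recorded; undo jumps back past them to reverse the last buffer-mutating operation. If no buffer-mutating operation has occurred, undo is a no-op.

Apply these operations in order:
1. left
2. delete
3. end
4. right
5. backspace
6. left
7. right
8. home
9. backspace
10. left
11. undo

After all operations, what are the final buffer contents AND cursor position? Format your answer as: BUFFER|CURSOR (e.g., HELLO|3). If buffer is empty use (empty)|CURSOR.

After op 1 (left): buf='ENPCUOBD' cursor=0
After op 2 (delete): buf='NPCUOBD' cursor=0
After op 3 (end): buf='NPCUOBD' cursor=7
After op 4 (right): buf='NPCUOBD' cursor=7
After op 5 (backspace): buf='NPCUOB' cursor=6
After op 6 (left): buf='NPCUOB' cursor=5
After op 7 (right): buf='NPCUOB' cursor=6
After op 8 (home): buf='NPCUOB' cursor=0
After op 9 (backspace): buf='NPCUOB' cursor=0
After op 10 (left): buf='NPCUOB' cursor=0
After op 11 (undo): buf='NPCUOBD' cursor=7

Answer: NPCUOBD|7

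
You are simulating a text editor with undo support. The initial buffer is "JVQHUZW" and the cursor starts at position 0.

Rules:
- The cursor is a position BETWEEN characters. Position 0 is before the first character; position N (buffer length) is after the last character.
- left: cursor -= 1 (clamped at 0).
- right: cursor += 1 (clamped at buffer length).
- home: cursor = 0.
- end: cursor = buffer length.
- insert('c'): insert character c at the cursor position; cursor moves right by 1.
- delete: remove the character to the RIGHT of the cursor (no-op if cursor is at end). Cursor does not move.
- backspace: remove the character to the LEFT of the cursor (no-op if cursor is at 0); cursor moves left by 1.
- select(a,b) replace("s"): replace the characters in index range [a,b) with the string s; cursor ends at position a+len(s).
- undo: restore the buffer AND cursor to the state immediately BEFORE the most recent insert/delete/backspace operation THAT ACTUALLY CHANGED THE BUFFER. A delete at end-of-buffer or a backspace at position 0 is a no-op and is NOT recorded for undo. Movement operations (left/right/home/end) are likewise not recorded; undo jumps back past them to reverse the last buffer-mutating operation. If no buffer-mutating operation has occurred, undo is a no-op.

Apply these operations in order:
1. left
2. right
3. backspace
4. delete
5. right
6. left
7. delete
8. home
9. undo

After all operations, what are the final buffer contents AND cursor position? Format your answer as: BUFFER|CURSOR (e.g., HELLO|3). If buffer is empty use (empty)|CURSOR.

Answer: QHUZW|0

Derivation:
After op 1 (left): buf='JVQHUZW' cursor=0
After op 2 (right): buf='JVQHUZW' cursor=1
After op 3 (backspace): buf='VQHUZW' cursor=0
After op 4 (delete): buf='QHUZW' cursor=0
After op 5 (right): buf='QHUZW' cursor=1
After op 6 (left): buf='QHUZW' cursor=0
After op 7 (delete): buf='HUZW' cursor=0
After op 8 (home): buf='HUZW' cursor=0
After op 9 (undo): buf='QHUZW' cursor=0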